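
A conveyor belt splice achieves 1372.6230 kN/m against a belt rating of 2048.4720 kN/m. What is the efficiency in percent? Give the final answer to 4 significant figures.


Eff = 1372.6230 / 2048.4720 * 100
Eff = 67.01 %


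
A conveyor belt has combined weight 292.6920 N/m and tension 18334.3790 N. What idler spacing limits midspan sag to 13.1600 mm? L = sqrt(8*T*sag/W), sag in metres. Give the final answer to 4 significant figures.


sag = 13.1600/1000 = 0.013160 m
L = sqrt(8 * 18334.3790 * 0.013160 / 292.6920)
L = 2.568 m


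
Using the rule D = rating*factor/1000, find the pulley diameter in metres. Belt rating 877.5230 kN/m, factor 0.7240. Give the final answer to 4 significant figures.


D = 877.5230 * 0.7240 / 1000
D = 0.6353 m


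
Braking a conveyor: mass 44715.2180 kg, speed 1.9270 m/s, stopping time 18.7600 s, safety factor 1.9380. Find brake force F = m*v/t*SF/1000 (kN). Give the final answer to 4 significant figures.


F = 44715.2180 * 1.9270 / 18.7600 * 1.9380 / 1000
F = 8.901 kN


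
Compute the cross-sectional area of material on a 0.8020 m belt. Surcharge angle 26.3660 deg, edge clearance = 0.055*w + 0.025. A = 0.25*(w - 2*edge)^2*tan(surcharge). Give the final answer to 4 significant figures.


edge = 0.055*0.8020 + 0.025 = 0.06911 m
ew = 0.8020 - 2*0.06911 = 0.66378 m
A = 0.25 * 0.66378^2 * tan(26.3660 deg)
A = 0.05460 m^2


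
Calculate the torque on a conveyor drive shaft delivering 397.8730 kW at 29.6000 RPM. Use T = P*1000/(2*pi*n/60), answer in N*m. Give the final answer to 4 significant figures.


omega = 2*pi*29.6000/60 = 3.0997 rad/s
T = 397.8730*1000 / 3.0997
T = 128400 N*m


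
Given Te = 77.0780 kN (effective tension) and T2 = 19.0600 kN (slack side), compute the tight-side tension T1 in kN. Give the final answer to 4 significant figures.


T1 = Te + T2 = 77.0780 + 19.0600
T1 = 96.14 kN


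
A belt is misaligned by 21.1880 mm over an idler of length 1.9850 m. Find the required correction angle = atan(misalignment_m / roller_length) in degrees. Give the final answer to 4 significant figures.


misalign_m = 21.1880 / 1000 = 0.021188 m
angle = atan(0.021188 / 1.9850)
angle = 0.6116 deg


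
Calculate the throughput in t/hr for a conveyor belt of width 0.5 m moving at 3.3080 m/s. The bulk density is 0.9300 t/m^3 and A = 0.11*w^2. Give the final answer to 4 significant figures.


A = 0.11 * 0.5^2 = 0.0275 m^2
C = 0.0275 * 3.3080 * 0.9300 * 3600
C = 304.6 t/hr


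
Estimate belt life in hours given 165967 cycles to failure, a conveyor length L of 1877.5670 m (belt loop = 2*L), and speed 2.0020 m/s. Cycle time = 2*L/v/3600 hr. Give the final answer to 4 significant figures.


cycle_time = 2 * 1877.5670 / 2.0020 / 3600 = 0.521025 hr
life = 165967 * 0.521025 = 86470 hours


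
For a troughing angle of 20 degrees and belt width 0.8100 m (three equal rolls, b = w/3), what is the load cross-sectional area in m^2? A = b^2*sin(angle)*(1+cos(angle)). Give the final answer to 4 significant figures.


b = 0.8100/3 = 0.27 m
A = 0.27^2 * sin(20 deg) * (1 + cos(20 deg))
A = 0.04836 m^2


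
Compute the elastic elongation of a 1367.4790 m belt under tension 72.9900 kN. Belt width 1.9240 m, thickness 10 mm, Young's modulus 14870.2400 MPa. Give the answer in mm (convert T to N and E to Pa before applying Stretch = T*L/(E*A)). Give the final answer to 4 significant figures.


A = 1.9240 * 0.01 = 0.01924 m^2
Stretch = 72.9900*1000 * 1367.4790 / (14870.2400e6 * 0.01924) * 1000
Stretch = 348.9 mm


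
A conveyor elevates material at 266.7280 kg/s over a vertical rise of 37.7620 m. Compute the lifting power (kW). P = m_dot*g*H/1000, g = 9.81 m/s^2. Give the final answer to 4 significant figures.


P = 266.7280 * 9.81 * 37.7620 / 1000
P = 98.81 kW


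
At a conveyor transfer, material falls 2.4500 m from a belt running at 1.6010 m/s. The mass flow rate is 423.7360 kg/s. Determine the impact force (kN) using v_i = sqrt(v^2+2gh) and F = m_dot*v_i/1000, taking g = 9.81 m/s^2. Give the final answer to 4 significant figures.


v_i = sqrt(1.6010^2 + 2*9.81*2.4500) = 7.11563 m/s
F = 423.7360 * 7.11563 / 1000
F = 3.015 kN


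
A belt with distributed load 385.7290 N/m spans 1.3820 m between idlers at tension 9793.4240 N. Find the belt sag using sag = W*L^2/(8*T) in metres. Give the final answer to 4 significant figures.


sag = 385.7290 * 1.3820^2 / (8 * 9793.4240)
sag = 0.009403 m


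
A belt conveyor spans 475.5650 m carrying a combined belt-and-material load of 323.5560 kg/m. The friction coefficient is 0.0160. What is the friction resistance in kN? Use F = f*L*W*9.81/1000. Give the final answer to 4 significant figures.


F = 0.0160 * 475.5650 * 323.5560 * 9.81 / 1000
F = 24.15 kN


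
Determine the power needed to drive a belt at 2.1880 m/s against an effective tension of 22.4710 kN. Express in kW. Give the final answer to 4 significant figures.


P = Te * v = 22.4710 * 2.1880
P = 49.17 kW


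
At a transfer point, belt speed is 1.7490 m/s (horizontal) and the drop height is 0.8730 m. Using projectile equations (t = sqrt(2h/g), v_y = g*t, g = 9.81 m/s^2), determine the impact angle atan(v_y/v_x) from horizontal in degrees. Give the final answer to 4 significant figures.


t = sqrt(2*0.8730/9.81) = 0.421879 s
v_y = 9.81 * 0.421879 = 4.13863 m/s
angle = atan(4.13863 / 1.7490) = 67.09 deg


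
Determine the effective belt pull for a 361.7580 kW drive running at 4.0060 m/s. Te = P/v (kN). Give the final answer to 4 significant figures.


Te = P / v = 361.7580 / 4.0060
Te = 90.30 kN


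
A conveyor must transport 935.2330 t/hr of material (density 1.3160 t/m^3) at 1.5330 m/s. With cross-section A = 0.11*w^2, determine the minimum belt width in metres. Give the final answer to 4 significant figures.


A_req = 935.2330 / (1.5330 * 1.3160 * 3600) = 0.128771 m^2
w = sqrt(0.128771 / 0.11)
w = 1.082 m


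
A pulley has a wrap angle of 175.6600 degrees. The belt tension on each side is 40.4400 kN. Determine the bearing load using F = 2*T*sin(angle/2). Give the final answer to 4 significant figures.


F = 2 * 40.4400 * sin(175.6600/2 deg)
F = 80.82 kN


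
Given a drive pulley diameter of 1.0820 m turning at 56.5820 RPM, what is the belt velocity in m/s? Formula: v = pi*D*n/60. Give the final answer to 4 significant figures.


v = pi * 1.0820 * 56.5820 / 60
v = 3.206 m/s


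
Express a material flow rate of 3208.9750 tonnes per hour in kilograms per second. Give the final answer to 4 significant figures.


m_dot = 3208.9750 * 1000 / 3600
m_dot = 891.4 kg/s


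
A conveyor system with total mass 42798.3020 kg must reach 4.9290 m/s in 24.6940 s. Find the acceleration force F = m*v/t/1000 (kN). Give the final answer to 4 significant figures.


F = 42798.3020 * 4.9290 / 24.6940 / 1000
F = 8.543 kN


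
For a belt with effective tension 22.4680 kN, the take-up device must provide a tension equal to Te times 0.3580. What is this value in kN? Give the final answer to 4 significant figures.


T_tu = 22.4680 * 0.3580
T_tu = 8.044 kN


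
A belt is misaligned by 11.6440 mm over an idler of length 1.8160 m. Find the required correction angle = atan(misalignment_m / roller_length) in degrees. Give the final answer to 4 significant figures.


misalign_m = 11.6440 / 1000 = 0.011644 m
angle = atan(0.011644 / 1.8160)
angle = 0.3674 deg


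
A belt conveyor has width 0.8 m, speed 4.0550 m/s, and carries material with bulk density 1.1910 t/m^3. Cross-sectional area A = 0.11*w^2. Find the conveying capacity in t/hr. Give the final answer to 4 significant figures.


A = 0.11 * 0.8^2 = 0.0704 m^2
C = 0.0704 * 4.0550 * 1.1910 * 3600
C = 1224 t/hr


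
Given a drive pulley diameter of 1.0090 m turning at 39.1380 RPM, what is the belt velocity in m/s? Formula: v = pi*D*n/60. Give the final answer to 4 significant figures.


v = pi * 1.0090 * 39.1380 / 60
v = 2.068 m/s


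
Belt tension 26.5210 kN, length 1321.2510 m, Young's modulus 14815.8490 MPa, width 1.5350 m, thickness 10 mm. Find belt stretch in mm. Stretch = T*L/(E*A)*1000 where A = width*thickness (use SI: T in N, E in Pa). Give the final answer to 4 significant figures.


A = 1.5350 * 0.01 = 0.01535 m^2
Stretch = 26.5210*1000 * 1321.2510 / (14815.8490e6 * 0.01535) * 1000
Stretch = 154.1 mm


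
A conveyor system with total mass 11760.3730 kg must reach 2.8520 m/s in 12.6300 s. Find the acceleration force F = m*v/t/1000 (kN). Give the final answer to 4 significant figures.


F = 11760.3730 * 2.8520 / 12.6300 / 1000
F = 2.656 kN


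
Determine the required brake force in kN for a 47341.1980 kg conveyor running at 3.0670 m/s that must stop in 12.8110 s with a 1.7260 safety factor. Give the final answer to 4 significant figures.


F = 47341.1980 * 3.0670 / 12.8110 * 1.7260 / 1000
F = 19.56 kN


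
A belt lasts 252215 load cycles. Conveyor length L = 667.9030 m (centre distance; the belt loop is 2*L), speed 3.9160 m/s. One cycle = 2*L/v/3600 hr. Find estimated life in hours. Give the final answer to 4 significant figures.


cycle_time = 2 * 667.9030 / 3.9160 / 3600 = 0.0947541 hr
life = 252215 * 0.0947541 = 23900 hours


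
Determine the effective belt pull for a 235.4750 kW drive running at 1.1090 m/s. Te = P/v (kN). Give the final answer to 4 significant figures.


Te = P / v = 235.4750 / 1.1090
Te = 212.3 kN


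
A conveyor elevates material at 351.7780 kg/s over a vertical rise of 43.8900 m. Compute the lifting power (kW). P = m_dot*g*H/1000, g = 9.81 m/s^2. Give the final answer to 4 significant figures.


P = 351.7780 * 9.81 * 43.8900 / 1000
P = 151.5 kW


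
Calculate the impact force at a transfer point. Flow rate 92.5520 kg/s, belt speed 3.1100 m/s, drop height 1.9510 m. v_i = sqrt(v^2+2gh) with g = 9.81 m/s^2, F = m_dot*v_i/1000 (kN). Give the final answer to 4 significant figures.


v_i = sqrt(3.1100^2 + 2*9.81*1.9510) = 6.92465 m/s
F = 92.5520 * 6.92465 / 1000
F = 0.6409 kN


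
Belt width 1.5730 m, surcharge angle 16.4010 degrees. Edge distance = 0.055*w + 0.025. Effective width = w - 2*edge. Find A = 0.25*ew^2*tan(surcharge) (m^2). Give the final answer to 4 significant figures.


edge = 0.055*1.5730 + 0.025 = 0.111515 m
ew = 1.5730 - 2*0.111515 = 1.34997 m
A = 0.25 * 1.34997^2 * tan(16.4010 deg)
A = 0.1341 m^2


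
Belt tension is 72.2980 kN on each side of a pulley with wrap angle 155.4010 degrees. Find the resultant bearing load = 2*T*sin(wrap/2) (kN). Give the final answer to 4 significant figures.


F = 2 * 72.2980 * sin(155.4010/2 deg)
F = 141.3 kN


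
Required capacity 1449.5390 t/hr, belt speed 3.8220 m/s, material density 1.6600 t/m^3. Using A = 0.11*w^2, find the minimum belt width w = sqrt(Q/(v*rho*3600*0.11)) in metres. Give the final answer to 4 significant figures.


A_req = 1449.5390 / (3.8220 * 1.6600 * 3600) = 0.0634642 m^2
w = sqrt(0.0634642 / 0.11)
w = 0.7596 m


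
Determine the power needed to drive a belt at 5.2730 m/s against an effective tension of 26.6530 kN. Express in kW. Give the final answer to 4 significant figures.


P = Te * v = 26.6530 * 5.2730
P = 140.5 kW


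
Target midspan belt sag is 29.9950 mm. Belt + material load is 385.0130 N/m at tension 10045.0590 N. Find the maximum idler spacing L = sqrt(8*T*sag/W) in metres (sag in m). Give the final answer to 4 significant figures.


sag = 29.9950/1000 = 0.029995 m
L = sqrt(8 * 10045.0590 * 0.029995 / 385.0130)
L = 2.502 m


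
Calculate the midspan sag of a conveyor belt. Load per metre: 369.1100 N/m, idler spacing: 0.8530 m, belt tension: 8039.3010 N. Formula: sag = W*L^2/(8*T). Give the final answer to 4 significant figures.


sag = 369.1100 * 0.8530^2 / (8 * 8039.3010)
sag = 0.004176 m


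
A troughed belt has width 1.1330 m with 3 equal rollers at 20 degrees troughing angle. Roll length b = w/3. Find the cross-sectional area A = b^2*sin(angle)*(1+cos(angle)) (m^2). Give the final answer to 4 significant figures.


b = 1.1330/3 = 0.377667 m
A = 0.377667^2 * sin(20 deg) * (1 + cos(20 deg))
A = 0.09462 m^2


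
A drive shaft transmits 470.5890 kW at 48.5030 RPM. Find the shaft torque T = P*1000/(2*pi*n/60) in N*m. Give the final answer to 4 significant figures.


omega = 2*pi*48.5030/60 = 5.07922 rad/s
T = 470.5890*1000 / 5.07922
T = 92650 N*m


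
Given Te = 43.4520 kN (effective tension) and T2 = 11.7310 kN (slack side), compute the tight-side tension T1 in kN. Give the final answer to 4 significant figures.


T1 = Te + T2 = 43.4520 + 11.7310
T1 = 55.18 kN


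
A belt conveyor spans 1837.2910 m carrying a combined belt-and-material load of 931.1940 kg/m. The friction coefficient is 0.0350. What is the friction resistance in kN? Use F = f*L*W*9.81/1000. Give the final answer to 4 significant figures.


F = 0.0350 * 1837.2910 * 931.1940 * 9.81 / 1000
F = 587.4 kN


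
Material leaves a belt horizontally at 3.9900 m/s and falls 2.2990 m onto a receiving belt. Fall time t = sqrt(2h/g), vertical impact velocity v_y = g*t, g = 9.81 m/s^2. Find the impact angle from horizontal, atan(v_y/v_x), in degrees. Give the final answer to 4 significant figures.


t = sqrt(2*2.2990/9.81) = 0.684621 s
v_y = 9.81 * 0.684621 = 6.71613 m/s
angle = atan(6.71613 / 3.9900) = 59.29 deg


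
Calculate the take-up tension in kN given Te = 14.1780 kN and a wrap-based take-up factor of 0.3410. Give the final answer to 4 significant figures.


T_tu = 14.1780 * 0.3410
T_tu = 4.835 kN


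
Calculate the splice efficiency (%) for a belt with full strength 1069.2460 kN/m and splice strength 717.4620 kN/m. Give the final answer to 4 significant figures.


Eff = 717.4620 / 1069.2460 * 100
Eff = 67.10 %


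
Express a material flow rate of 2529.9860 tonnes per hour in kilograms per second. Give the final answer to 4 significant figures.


m_dot = 2529.9860 * 1000 / 3600
m_dot = 702.8 kg/s


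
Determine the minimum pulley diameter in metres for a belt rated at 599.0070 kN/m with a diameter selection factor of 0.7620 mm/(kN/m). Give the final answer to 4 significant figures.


D = 599.0070 * 0.7620 / 1000
D = 0.4564 m


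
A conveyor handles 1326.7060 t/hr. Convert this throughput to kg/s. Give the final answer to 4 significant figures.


m_dot = 1326.7060 * 1000 / 3600
m_dot = 368.5 kg/s


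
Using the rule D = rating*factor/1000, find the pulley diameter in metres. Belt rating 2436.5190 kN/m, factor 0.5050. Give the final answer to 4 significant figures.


D = 2436.5190 * 0.5050 / 1000
D = 1.230 m


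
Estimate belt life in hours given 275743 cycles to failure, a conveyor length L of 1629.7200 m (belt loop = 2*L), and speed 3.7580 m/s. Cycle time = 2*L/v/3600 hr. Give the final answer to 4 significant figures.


cycle_time = 2 * 1629.7200 / 3.7580 / 3600 = 0.240926 hr
life = 275743 * 0.240926 = 66430 hours


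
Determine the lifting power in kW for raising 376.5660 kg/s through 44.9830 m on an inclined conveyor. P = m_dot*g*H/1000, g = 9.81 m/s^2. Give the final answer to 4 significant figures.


P = 376.5660 * 9.81 * 44.9830 / 1000
P = 166.2 kW


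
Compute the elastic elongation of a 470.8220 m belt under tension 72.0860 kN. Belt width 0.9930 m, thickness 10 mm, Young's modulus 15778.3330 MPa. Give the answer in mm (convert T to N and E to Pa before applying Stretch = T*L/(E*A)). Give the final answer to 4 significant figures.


A = 0.9930 * 0.01 = 0.00993 m^2
Stretch = 72.0860*1000 * 470.8220 / (15778.3330e6 * 0.00993) * 1000
Stretch = 216.6 mm


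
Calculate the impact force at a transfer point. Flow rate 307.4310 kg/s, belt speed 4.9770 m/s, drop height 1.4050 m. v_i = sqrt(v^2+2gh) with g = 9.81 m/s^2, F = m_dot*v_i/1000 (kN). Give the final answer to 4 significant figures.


v_i = sqrt(4.9770^2 + 2*9.81*1.4050) = 7.23441 m/s
F = 307.4310 * 7.23441 / 1000
F = 2.224 kN


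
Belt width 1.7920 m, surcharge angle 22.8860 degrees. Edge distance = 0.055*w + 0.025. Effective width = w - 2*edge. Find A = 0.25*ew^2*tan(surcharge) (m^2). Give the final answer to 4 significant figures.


edge = 0.055*1.7920 + 0.025 = 0.12356 m
ew = 1.7920 - 2*0.12356 = 1.54488 m
A = 0.25 * 1.54488^2 * tan(22.8860 deg)
A = 0.2519 m^2


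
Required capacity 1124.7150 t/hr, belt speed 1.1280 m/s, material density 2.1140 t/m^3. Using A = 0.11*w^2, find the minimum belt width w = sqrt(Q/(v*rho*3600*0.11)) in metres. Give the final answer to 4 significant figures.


A_req = 1124.7150 / (1.1280 * 2.1140 * 3600) = 0.131016 m^2
w = sqrt(0.131016 / 0.11)
w = 1.091 m


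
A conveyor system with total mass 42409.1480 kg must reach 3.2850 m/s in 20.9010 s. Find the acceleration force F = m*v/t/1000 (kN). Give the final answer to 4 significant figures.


F = 42409.1480 * 3.2850 / 20.9010 / 1000
F = 6.665 kN


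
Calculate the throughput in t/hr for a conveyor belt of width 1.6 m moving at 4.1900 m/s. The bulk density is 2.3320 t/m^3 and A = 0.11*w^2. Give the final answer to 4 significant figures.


A = 0.11 * 1.6^2 = 0.2816 m^2
C = 0.2816 * 4.1900 * 2.3320 * 3600
C = 9906 t/hr


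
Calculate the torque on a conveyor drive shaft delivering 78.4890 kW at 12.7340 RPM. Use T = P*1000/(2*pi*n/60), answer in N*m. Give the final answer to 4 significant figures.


omega = 2*pi*12.7340/60 = 1.3335 rad/s
T = 78.4890*1000 / 1.3335
T = 58860 N*m


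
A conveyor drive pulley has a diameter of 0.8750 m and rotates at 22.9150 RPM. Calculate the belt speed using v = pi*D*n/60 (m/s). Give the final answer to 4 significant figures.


v = pi * 0.8750 * 22.9150 / 60
v = 1.050 m/s


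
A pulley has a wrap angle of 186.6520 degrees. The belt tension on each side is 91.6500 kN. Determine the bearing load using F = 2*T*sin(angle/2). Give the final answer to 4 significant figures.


F = 2 * 91.6500 * sin(186.6520/2 deg)
F = 183.0 kN


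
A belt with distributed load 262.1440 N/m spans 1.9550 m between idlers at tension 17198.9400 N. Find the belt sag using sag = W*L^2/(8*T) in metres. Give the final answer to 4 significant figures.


sag = 262.1440 * 1.9550^2 / (8 * 17198.9400)
sag = 0.007282 m


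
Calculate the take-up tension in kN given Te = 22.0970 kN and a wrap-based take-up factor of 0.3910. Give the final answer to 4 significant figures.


T_tu = 22.0970 * 0.3910
T_tu = 8.640 kN


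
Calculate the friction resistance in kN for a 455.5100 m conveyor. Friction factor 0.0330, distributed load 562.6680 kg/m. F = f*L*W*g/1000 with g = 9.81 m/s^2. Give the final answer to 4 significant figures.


F = 0.0330 * 455.5100 * 562.6680 * 9.81 / 1000
F = 82.97 kN


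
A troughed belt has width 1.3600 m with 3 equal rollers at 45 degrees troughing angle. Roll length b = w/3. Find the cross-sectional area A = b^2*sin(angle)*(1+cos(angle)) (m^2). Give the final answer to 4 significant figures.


b = 1.3600/3 = 0.453333 m
A = 0.453333^2 * sin(45 deg) * (1 + cos(45 deg))
A = 0.2481 m^2


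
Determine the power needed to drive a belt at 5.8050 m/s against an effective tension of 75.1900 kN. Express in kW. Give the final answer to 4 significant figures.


P = Te * v = 75.1900 * 5.8050
P = 436.5 kW


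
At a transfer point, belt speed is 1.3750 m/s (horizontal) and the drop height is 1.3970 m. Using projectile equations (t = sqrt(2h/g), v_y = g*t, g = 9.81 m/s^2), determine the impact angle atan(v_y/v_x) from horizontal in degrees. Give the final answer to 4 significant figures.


t = sqrt(2*1.3970/9.81) = 0.533677 s
v_y = 9.81 * 0.533677 = 5.23537 m/s
angle = atan(5.23537 / 1.3750) = 75.28 deg


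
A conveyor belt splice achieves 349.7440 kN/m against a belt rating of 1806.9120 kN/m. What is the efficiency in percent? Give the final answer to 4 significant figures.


Eff = 349.7440 / 1806.9120 * 100
Eff = 19.36 %


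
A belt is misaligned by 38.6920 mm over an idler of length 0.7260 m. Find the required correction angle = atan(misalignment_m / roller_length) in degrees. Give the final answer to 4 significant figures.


misalign_m = 38.6920 / 1000 = 0.038692 m
angle = atan(0.038692 / 0.7260)
angle = 3.051 deg


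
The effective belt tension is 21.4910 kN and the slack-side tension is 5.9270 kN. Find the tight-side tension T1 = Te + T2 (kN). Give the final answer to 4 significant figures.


T1 = Te + T2 = 21.4910 + 5.9270
T1 = 27.42 kN


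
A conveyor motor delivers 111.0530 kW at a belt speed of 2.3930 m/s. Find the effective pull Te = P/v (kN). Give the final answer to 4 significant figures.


Te = P / v = 111.0530 / 2.3930
Te = 46.41 kN


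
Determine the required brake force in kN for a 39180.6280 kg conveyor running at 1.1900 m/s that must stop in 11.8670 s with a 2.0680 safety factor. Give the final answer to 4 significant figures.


F = 39180.6280 * 1.1900 / 11.8670 * 2.0680 / 1000
F = 8.125 kN


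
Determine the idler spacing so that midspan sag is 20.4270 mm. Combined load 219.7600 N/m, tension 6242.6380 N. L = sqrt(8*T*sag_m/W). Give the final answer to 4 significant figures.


sag = 20.4270/1000 = 0.020427 m
L = sqrt(8 * 6242.6380 * 0.020427 / 219.7600)
L = 2.155 m


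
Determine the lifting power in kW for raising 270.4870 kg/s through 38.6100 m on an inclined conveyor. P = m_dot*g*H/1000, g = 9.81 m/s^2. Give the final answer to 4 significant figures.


P = 270.4870 * 9.81 * 38.6100 / 1000
P = 102.5 kW


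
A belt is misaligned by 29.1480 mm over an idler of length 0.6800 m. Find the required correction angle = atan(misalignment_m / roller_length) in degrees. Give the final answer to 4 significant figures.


misalign_m = 29.1480 / 1000 = 0.029148 m
angle = atan(0.029148 / 0.6800)
angle = 2.454 deg


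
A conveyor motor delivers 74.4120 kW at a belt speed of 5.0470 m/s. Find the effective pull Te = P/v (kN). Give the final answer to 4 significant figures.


Te = P / v = 74.4120 / 5.0470
Te = 14.74 kN


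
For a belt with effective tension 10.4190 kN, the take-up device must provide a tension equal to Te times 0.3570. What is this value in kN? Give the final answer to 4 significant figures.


T_tu = 10.4190 * 0.3570
T_tu = 3.720 kN


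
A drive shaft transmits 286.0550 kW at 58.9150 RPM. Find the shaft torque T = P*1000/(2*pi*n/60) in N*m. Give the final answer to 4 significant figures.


omega = 2*pi*58.9150/60 = 6.16956 rad/s
T = 286.0550*1000 / 6.16956
T = 46370 N*m


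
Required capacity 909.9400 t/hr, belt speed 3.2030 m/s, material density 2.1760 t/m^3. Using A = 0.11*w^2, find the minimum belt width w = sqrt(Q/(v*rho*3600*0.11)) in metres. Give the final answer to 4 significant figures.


A_req = 909.9400 / (3.2030 * 2.1760 * 3600) = 0.0362656 m^2
w = sqrt(0.0362656 / 0.11)
w = 0.5742 m


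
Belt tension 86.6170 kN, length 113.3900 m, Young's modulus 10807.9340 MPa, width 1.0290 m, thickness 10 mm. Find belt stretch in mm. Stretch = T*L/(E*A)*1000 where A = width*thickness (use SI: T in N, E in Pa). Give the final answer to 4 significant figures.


A = 1.0290 * 0.01 = 0.01029 m^2
Stretch = 86.6170*1000 * 113.3900 / (10807.9340e6 * 0.01029) * 1000
Stretch = 88.31 mm


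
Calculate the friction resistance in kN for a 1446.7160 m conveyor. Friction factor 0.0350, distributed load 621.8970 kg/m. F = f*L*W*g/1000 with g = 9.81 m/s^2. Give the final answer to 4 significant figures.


F = 0.0350 * 1446.7160 * 621.8970 * 9.81 / 1000
F = 308.9 kN


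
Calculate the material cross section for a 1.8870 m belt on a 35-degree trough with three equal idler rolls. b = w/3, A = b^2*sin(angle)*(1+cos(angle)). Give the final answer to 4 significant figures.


b = 1.8870/3 = 0.629 m
A = 0.629^2 * sin(35 deg) * (1 + cos(35 deg))
A = 0.4128 m^2


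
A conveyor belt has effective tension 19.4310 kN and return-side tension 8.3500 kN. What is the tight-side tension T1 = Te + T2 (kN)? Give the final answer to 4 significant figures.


T1 = Te + T2 = 19.4310 + 8.3500
T1 = 27.78 kN


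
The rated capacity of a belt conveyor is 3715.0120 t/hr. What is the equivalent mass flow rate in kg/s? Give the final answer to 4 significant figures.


m_dot = 3715.0120 * 1000 / 3600
m_dot = 1032 kg/s


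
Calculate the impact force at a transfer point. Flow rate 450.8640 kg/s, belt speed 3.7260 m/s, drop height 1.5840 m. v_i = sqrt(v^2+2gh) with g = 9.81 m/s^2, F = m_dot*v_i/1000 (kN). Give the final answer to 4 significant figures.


v_i = sqrt(3.7260^2 + 2*9.81*1.5840) = 6.70531 m/s
F = 450.8640 * 6.70531 / 1000
F = 3.023 kN


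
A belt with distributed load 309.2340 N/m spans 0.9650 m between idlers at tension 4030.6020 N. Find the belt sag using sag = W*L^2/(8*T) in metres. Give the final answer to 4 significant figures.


sag = 309.2340 * 0.9650^2 / (8 * 4030.6020)
sag = 0.008931 m


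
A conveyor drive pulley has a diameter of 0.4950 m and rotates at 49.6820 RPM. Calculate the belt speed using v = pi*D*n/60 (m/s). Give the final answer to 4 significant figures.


v = pi * 0.4950 * 49.6820 / 60
v = 1.288 m/s


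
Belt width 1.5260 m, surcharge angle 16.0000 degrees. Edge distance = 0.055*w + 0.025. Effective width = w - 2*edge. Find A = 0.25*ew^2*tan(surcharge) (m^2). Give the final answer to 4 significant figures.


edge = 0.055*1.5260 + 0.025 = 0.10893 m
ew = 1.5260 - 2*0.10893 = 1.30814 m
A = 0.25 * 1.30814^2 * tan(16.0000 deg)
A = 0.1227 m^2


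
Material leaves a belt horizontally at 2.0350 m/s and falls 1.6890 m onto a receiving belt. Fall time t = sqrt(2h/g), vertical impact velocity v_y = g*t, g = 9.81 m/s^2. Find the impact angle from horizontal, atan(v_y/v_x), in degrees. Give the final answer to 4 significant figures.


t = sqrt(2*1.6890/9.81) = 0.586807 s
v_y = 9.81 * 0.586807 = 5.75658 m/s
angle = atan(5.75658 / 2.0350) = 70.53 deg


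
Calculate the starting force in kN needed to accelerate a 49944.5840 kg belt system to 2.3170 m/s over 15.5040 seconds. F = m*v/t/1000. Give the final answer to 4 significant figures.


F = 49944.5840 * 2.3170 / 15.5040 / 1000
F = 7.464 kN


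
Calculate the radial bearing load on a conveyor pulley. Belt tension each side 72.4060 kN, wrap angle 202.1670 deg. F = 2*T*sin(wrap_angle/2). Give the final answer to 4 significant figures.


F = 2 * 72.4060 * sin(202.1670/2 deg)
F = 142.1 kN


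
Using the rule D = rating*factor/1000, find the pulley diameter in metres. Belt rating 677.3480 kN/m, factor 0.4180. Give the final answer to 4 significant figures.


D = 677.3480 * 0.4180 / 1000
D = 0.2831 m


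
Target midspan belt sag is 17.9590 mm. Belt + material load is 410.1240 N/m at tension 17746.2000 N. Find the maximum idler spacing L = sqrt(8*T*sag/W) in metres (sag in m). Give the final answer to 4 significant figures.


sag = 17.9590/1000 = 0.017959 m
L = sqrt(8 * 17746.2000 * 0.017959 / 410.1240)
L = 2.493 m


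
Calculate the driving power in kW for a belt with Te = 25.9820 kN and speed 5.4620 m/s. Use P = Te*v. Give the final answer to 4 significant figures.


P = Te * v = 25.9820 * 5.4620
P = 141.9 kW


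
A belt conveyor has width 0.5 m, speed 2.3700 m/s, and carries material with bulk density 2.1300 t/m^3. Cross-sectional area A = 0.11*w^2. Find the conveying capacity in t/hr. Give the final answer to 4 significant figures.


A = 0.11 * 0.5^2 = 0.0275 m^2
C = 0.0275 * 2.3700 * 2.1300 * 3600
C = 499.8 t/hr


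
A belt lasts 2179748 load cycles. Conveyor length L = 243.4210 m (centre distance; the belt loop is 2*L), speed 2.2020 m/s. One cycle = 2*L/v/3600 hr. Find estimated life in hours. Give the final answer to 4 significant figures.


cycle_time = 2 * 243.4210 / 2.2020 / 3600 = 0.0614141 hr
life = 2179748 * 0.0614141 = 133900 hours


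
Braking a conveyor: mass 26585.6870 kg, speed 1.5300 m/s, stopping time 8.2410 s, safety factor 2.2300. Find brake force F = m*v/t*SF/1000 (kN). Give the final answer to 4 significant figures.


F = 26585.6870 * 1.5300 / 8.2410 * 2.2300 / 1000
F = 11.01 kN


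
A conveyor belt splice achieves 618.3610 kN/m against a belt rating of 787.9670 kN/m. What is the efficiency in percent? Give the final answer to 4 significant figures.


Eff = 618.3610 / 787.9670 * 100
Eff = 78.48 %


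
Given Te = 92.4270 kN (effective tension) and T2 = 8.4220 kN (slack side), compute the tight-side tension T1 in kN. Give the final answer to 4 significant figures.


T1 = Te + T2 = 92.4270 + 8.4220
T1 = 100.8 kN


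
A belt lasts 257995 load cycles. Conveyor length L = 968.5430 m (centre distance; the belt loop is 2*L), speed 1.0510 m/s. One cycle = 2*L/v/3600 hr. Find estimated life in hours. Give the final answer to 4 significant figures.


cycle_time = 2 * 968.5430 / 1.0510 / 3600 = 0.511969 hr
life = 257995 * 0.511969 = 132100 hours


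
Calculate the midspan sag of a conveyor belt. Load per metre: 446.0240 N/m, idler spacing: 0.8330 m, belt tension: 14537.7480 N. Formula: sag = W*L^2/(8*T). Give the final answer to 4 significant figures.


sag = 446.0240 * 0.8330^2 / (8 * 14537.7480)
sag = 0.002661 m


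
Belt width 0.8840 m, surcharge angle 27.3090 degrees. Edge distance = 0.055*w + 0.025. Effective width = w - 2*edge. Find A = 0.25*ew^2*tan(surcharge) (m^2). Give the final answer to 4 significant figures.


edge = 0.055*0.8840 + 0.025 = 0.07362 m
ew = 0.8840 - 2*0.07362 = 0.73676 m
A = 0.25 * 0.73676^2 * tan(27.3090 deg)
A = 0.07007 m^2


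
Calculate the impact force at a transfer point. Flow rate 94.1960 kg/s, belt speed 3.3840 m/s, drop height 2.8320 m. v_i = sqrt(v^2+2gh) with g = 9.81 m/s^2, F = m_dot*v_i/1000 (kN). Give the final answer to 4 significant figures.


v_i = sqrt(3.3840^2 + 2*9.81*2.8320) = 8.18629 m/s
F = 94.1960 * 8.18629 / 1000
F = 0.7711 kN


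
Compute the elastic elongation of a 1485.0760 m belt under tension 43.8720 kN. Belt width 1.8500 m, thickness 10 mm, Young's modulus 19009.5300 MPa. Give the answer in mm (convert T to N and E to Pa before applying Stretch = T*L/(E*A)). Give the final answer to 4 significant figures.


A = 1.8500 * 0.01 = 0.01850 m^2
Stretch = 43.8720*1000 * 1485.0760 / (19009.5300e6 * 0.01850) * 1000
Stretch = 185.3 mm


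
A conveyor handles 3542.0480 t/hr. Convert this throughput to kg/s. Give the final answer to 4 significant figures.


m_dot = 3542.0480 * 1000 / 3600
m_dot = 983.9 kg/s


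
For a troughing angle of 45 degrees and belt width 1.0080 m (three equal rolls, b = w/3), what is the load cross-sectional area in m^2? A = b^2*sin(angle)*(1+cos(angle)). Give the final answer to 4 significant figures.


b = 1.0080/3 = 0.336 m
A = 0.336^2 * sin(45 deg) * (1 + cos(45 deg))
A = 0.1363 m^2


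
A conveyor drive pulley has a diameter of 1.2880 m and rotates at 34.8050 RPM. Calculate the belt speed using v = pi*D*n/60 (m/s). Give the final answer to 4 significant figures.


v = pi * 1.2880 * 34.8050 / 60
v = 2.347 m/s


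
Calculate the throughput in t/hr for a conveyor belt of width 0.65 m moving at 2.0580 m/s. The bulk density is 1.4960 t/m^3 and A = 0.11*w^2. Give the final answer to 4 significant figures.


A = 0.11 * 0.65^2 = 0.046475 m^2
C = 0.046475 * 2.0580 * 1.4960 * 3600
C = 515.1 t/hr


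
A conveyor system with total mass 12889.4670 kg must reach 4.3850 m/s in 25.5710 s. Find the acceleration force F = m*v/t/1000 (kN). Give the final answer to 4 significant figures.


F = 12889.4670 * 4.3850 / 25.5710 / 1000
F = 2.210 kN


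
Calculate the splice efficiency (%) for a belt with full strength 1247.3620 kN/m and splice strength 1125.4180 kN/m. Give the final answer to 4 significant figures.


Eff = 1125.4180 / 1247.3620 * 100
Eff = 90.22 %


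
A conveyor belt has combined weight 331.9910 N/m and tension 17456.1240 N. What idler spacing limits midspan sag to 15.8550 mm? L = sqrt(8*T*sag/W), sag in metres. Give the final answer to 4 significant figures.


sag = 15.8550/1000 = 0.015855 m
L = sqrt(8 * 17456.1240 * 0.015855 / 331.9910)
L = 2.582 m


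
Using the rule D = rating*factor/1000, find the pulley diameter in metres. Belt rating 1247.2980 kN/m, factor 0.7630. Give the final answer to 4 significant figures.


D = 1247.2980 * 0.7630 / 1000
D = 0.9517 m


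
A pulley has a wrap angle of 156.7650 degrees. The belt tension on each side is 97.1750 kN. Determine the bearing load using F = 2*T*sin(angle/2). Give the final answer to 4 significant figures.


F = 2 * 97.1750 * sin(156.7650/2 deg)
F = 190.4 kN


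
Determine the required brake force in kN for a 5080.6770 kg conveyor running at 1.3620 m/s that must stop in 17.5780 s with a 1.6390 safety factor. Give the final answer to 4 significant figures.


F = 5080.6770 * 1.3620 / 17.5780 * 1.6390 / 1000
F = 0.6452 kN


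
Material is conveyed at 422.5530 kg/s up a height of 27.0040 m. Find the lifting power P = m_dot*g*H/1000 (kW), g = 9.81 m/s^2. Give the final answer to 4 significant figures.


P = 422.5530 * 9.81 * 27.0040 / 1000
P = 111.9 kW


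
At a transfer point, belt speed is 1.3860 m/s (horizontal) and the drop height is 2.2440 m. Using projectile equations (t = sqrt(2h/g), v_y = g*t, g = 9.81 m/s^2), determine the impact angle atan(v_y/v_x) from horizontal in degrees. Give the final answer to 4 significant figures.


t = sqrt(2*2.2440/9.81) = 0.676382 s
v_y = 9.81 * 0.676382 = 6.63531 m/s
angle = atan(6.63531 / 1.3860) = 78.20 deg


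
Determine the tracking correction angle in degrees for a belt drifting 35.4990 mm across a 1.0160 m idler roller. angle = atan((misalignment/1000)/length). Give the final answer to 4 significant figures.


misalign_m = 35.4990 / 1000 = 0.035499 m
angle = atan(0.035499 / 1.0160)
angle = 2.001 deg


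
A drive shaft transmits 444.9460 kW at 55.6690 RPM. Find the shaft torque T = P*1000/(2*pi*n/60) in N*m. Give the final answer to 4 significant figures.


omega = 2*pi*55.6690/60 = 5.82964 rad/s
T = 444.9460*1000 / 5.82964
T = 76320 N*m


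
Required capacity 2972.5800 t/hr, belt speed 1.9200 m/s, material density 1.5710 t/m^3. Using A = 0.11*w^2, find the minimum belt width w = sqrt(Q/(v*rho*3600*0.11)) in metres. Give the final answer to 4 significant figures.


A_req = 2972.5800 / (1.9200 * 1.5710 * 3600) = 0.27375 m^2
w = sqrt(0.27375 / 0.11)
w = 1.578 m


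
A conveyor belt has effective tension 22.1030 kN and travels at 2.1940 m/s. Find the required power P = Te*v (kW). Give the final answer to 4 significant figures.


P = Te * v = 22.1030 * 2.1940
P = 48.49 kW


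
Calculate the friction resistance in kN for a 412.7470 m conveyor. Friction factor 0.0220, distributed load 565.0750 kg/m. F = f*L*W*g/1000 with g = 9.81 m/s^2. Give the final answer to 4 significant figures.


F = 0.0220 * 412.7470 * 565.0750 * 9.81 / 1000
F = 50.34 kN


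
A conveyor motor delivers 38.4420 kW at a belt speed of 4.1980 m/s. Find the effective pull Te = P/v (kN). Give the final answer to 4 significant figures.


Te = P / v = 38.4420 / 4.1980
Te = 9.157 kN


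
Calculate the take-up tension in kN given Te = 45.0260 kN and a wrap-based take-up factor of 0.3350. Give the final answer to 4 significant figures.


T_tu = 45.0260 * 0.3350
T_tu = 15.08 kN


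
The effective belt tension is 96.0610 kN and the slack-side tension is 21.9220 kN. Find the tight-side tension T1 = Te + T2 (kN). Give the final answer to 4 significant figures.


T1 = Te + T2 = 96.0610 + 21.9220
T1 = 118.0 kN


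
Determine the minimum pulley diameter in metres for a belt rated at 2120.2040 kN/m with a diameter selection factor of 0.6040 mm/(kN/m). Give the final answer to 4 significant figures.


D = 2120.2040 * 0.6040 / 1000
D = 1.281 m


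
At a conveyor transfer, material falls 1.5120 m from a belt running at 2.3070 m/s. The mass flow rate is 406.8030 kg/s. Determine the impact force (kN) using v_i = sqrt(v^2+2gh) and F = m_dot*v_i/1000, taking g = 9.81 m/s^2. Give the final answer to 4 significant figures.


v_i = sqrt(2.3070^2 + 2*9.81*1.5120) = 5.91504 m/s
F = 406.8030 * 5.91504 / 1000
F = 2.406 kN


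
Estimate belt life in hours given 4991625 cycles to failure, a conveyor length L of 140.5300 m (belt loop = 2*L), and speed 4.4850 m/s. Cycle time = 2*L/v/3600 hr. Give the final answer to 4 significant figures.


cycle_time = 2 * 140.5300 / 4.4850 / 3600 = 0.0174074 hr
life = 4991625 * 0.0174074 = 86890 hours


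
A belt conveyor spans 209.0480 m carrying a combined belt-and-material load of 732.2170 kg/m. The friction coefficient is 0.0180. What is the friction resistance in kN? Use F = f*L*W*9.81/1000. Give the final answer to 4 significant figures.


F = 0.0180 * 209.0480 * 732.2170 * 9.81 / 1000
F = 27.03 kN


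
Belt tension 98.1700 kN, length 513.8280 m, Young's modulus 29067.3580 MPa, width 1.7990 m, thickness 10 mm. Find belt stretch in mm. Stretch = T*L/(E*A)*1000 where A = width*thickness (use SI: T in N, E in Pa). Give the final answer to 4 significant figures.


A = 1.7990 * 0.01 = 0.01799 m^2
Stretch = 98.1700*1000 * 513.8280 / (29067.3580e6 * 0.01799) * 1000
Stretch = 96.46 mm


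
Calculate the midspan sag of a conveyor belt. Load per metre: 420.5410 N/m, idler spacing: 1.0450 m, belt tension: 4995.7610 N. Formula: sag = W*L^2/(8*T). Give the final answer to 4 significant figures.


sag = 420.5410 * 1.0450^2 / (8 * 4995.7610)
sag = 0.01149 m


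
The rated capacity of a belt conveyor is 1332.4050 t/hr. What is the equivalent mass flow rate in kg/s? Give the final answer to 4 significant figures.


m_dot = 1332.4050 * 1000 / 3600
m_dot = 370.1 kg/s


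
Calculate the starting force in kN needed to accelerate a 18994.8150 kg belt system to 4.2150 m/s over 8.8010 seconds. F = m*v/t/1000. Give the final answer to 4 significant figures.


F = 18994.8150 * 4.2150 / 8.8010 / 1000
F = 9.097 kN


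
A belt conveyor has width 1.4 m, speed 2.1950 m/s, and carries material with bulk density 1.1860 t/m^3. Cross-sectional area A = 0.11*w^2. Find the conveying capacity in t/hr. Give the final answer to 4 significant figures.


A = 0.11 * 1.4^2 = 0.2156 m^2
C = 0.2156 * 2.1950 * 1.1860 * 3600
C = 2021 t/hr


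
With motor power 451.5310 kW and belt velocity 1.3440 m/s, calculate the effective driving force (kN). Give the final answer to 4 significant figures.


Te = P / v = 451.5310 / 1.3440
Te = 336.0 kN


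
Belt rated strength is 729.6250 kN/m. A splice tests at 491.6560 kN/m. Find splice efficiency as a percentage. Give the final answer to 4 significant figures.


Eff = 491.6560 / 729.6250 * 100
Eff = 67.38 %


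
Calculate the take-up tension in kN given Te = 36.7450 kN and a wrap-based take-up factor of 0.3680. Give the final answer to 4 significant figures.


T_tu = 36.7450 * 0.3680
T_tu = 13.52 kN


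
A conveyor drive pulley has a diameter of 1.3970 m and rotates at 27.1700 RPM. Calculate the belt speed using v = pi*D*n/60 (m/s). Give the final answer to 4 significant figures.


v = pi * 1.3970 * 27.1700 / 60
v = 1.987 m/s


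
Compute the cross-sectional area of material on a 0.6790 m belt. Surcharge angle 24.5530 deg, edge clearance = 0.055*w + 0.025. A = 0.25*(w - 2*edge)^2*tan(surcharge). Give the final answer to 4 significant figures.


edge = 0.055*0.6790 + 0.025 = 0.062345 m
ew = 0.6790 - 2*0.062345 = 0.55431 m
A = 0.25 * 0.55431^2 * tan(24.5530 deg)
A = 0.03509 m^2


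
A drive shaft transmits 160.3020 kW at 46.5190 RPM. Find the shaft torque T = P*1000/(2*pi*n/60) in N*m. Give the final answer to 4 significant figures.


omega = 2*pi*46.5190/60 = 4.87146 rad/s
T = 160.3020*1000 / 4.87146
T = 32910 N*m


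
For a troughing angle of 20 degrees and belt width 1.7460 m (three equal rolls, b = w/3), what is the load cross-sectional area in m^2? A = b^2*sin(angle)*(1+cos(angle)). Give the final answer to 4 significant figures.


b = 1.7460/3 = 0.582 m
A = 0.582^2 * sin(20 deg) * (1 + cos(20 deg))
A = 0.2247 m^2


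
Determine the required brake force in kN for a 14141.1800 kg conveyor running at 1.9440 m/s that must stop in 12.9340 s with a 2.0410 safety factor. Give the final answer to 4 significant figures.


F = 14141.1800 * 1.9440 / 12.9340 * 2.0410 / 1000
F = 4.338 kN
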